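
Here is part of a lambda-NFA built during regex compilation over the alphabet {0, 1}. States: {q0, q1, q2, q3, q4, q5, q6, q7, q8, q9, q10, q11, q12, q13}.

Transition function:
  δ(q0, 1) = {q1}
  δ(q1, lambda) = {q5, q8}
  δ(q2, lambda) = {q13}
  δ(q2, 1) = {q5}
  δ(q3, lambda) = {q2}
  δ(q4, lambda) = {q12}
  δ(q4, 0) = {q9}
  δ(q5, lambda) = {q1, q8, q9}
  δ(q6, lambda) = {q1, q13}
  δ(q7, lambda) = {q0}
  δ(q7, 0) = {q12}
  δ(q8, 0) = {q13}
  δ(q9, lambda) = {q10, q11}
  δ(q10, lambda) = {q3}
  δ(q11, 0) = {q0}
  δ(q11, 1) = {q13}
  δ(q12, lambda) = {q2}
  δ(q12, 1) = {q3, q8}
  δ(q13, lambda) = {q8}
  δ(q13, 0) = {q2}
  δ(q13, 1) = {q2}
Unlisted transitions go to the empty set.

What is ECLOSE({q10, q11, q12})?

{q2, q3, q8, q10, q11, q12, q13}

Start with {q10, q11, q12}.
From q10 via lambda: add q3.
From q12 via lambda: add q2.
From q2 via lambda: add q13.
From q13 via lambda: add q8.
No new states can be added; the closed set is {q2, q3, q8, q10, q11, q12, q13}.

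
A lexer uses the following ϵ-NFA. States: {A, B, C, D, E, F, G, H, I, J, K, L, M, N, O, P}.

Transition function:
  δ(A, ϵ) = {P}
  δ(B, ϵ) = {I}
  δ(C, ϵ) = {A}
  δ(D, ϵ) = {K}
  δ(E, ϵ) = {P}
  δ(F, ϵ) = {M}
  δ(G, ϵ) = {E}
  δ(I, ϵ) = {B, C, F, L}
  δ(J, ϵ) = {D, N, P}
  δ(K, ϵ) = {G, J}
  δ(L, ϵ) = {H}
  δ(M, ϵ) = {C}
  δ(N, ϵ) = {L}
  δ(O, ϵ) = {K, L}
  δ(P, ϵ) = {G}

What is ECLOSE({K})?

{D, E, G, H, J, K, L, N, P}

Start with {K}.
From K via ϵ: add G, J.
From G via ϵ: add E.
From J via ϵ: add D, N, P.
From N via ϵ: add L.
From L via ϵ: add H.
No new states can be added; the closed set is {D, E, G, H, J, K, L, N, P}.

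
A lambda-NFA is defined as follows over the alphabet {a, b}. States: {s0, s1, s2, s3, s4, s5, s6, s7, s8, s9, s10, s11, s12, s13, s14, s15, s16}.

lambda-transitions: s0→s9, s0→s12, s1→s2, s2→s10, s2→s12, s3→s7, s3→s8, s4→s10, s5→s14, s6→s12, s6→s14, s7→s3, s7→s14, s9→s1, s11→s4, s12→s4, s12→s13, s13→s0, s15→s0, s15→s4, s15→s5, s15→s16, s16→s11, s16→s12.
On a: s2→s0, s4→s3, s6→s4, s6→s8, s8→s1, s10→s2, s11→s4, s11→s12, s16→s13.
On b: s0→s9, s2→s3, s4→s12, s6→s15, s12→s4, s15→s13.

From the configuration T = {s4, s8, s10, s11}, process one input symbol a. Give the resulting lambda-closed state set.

s4 on a → {s3}.
s8 on a → {s1}.
s10 on a → {s2}.
s11 on a → {s4, s12}.
Union after reading a: {s1, s2, s3, s4, s12}.
Now take the lambda-closure:
From s2 via lambda: add s10.
From s3 via lambda: add s7, s8.
From s12 via lambda: add s13.
From s7 via lambda: add s14.
From s13 via lambda: add s0.
From s0 via lambda: add s9.
No new states can be added; the closed set is {s0, s1, s2, s3, s4, s7, s8, s9, s10, s12, s13, s14}.

{s0, s1, s2, s3, s4, s7, s8, s9, s10, s12, s13, s14}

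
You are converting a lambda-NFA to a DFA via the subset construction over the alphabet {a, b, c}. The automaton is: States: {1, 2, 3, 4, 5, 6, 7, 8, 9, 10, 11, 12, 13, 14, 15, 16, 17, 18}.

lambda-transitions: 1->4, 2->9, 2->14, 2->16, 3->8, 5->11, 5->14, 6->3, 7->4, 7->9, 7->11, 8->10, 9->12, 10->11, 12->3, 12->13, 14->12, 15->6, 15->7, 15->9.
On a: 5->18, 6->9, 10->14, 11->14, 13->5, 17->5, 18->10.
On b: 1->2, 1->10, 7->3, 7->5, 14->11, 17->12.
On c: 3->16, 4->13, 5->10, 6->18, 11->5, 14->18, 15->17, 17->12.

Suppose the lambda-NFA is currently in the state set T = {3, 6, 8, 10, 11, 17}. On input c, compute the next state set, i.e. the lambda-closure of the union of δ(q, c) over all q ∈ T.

{3, 5, 8, 10, 11, 12, 13, 14, 16, 18}

3 on c → {16}.
6 on c → {18}.
11 on c → {5}.
17 on c → {12}.
No c-transition from 8, 10.
Union after reading c: {5, 12, 16, 18}.
Now take the lambda-closure:
From 5 via lambda: add 11, 14.
From 12 via lambda: add 3, 13.
From 3 via lambda: add 8.
From 8 via lambda: add 10.
No new states can be added; the closed set is {3, 5, 8, 10, 11, 12, 13, 14, 16, 18}.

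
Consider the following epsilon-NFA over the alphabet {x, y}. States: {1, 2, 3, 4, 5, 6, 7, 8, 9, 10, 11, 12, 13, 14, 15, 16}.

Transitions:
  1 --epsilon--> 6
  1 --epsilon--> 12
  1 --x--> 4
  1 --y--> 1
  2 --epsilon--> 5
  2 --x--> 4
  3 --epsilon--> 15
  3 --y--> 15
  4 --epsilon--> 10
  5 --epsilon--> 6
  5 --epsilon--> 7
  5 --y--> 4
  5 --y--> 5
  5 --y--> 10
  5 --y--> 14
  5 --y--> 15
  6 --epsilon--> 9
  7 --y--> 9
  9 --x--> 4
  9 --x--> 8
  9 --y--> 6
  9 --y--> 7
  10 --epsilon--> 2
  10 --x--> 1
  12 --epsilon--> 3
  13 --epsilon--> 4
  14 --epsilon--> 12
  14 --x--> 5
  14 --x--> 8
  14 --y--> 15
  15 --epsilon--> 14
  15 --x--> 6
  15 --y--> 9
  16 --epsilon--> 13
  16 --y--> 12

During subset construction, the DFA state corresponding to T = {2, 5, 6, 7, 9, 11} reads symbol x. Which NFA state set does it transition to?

{2, 4, 5, 6, 7, 8, 9, 10}

2 on x → {4}.
9 on x → {4, 8}.
No x-transition from 5, 6, 7, 11.
Union after reading x: {4, 8}.
Now take the epsilon-closure:
From 4 via epsilon: add 10.
From 10 via epsilon: add 2.
From 2 via epsilon: add 5.
From 5 via epsilon: add 6, 7.
From 6 via epsilon: add 9.
No new states can be added; the closed set is {2, 4, 5, 6, 7, 8, 9, 10}.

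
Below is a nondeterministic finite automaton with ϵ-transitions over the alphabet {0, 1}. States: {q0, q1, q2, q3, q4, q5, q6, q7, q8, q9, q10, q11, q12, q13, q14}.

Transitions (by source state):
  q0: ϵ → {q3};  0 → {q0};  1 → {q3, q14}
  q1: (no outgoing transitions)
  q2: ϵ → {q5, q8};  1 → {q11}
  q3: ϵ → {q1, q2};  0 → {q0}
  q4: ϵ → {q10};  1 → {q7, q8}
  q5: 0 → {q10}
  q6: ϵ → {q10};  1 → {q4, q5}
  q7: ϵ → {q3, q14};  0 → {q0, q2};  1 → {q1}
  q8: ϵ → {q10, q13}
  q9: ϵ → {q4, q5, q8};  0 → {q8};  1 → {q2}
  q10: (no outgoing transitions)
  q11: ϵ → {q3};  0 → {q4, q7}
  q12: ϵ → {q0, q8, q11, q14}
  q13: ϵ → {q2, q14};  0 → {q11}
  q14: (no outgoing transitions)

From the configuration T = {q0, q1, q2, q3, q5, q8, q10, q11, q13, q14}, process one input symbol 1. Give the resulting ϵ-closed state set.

{q1, q2, q3, q5, q8, q10, q11, q13, q14}

q0 on 1 → {q3, q14}.
q2 on 1 → {q11}.
No 1-transition from q1, q3, q5, q8, q10, q11, q13, q14.
Union after reading 1: {q3, q11, q14}.
Now take the ϵ-closure:
From q3 via ϵ: add q1, q2.
From q2 via ϵ: add q5, q8.
From q8 via ϵ: add q10, q13.
No new states can be added; the closed set is {q1, q2, q3, q5, q8, q10, q11, q13, q14}.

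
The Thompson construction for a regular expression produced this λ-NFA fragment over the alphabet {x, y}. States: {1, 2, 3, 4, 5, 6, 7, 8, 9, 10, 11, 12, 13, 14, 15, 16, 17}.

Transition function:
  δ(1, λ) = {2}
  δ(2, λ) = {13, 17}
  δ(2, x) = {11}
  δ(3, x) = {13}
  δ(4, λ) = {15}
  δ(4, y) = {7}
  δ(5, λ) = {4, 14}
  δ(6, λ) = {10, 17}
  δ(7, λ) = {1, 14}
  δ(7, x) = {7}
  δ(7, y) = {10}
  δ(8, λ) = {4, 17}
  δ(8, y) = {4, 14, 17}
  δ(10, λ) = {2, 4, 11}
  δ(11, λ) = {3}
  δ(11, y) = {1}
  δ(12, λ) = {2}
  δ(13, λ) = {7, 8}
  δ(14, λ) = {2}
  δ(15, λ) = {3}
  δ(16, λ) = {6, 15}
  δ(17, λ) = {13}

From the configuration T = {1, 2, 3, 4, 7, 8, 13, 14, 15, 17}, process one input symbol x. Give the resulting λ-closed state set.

2 on x → {11}.
3 on x → {13}.
7 on x → {7}.
No x-transition from 1, 4, 8, 13, 14, 15, 17.
Union after reading x: {7, 11, 13}.
Now take the λ-closure:
From 7 via λ: add 1, 14.
From 11 via λ: add 3.
From 13 via λ: add 8.
From 1 via λ: add 2.
From 8 via λ: add 4, 17.
From 4 via λ: add 15.
No new states can be added; the closed set is {1, 2, 3, 4, 7, 8, 11, 13, 14, 15, 17}.

{1, 2, 3, 4, 7, 8, 11, 13, 14, 15, 17}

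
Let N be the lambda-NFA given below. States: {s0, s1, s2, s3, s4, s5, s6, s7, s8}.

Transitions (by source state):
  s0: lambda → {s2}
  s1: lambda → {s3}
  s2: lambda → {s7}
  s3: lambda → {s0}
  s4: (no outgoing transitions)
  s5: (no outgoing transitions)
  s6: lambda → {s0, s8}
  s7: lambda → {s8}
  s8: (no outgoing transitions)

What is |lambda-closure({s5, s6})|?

Start with {s5, s6}.
From s6 via lambda: add s0, s8.
From s0 via lambda: add s2.
From s2 via lambda: add s7.
lambda-closure = {s0, s2, s5, s6, s7, s8}, which has 6 states.

6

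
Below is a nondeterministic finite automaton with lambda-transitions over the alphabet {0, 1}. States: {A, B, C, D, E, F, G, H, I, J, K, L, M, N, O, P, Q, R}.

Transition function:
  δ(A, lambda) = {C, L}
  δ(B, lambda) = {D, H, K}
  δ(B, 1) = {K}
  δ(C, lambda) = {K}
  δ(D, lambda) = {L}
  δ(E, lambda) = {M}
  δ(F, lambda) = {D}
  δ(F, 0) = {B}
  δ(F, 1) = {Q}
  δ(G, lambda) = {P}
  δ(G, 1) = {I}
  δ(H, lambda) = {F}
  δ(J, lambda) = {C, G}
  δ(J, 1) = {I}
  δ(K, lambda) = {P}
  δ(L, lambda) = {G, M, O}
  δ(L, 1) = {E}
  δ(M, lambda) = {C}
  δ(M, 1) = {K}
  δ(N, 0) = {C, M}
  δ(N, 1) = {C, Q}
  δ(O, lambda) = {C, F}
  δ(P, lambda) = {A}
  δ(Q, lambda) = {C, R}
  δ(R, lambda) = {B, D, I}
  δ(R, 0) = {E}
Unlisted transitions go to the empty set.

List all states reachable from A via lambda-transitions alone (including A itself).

Start with {A}.
From A via lambda: add C, L.
From C via lambda: add K.
From L via lambda: add G, M, O.
From G via lambda: add P.
From O via lambda: add F.
From F via lambda: add D.
No new states can be added; the closed set is {A, C, D, F, G, K, L, M, O, P}.

{A, C, D, F, G, K, L, M, O, P}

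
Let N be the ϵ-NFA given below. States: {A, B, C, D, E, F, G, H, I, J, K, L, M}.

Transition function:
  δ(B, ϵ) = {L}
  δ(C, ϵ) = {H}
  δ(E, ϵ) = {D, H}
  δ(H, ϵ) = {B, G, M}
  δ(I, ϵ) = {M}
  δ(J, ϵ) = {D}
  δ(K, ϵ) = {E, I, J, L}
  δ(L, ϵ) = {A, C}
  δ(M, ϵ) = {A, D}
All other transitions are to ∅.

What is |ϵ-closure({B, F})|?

Start with {B, F}.
From B via ϵ: add L.
From L via ϵ: add A, C.
From C via ϵ: add H.
From H via ϵ: add G, M.
From M via ϵ: add D.
ϵ-closure = {A, B, C, D, F, G, H, L, M}, which has 9 states.

9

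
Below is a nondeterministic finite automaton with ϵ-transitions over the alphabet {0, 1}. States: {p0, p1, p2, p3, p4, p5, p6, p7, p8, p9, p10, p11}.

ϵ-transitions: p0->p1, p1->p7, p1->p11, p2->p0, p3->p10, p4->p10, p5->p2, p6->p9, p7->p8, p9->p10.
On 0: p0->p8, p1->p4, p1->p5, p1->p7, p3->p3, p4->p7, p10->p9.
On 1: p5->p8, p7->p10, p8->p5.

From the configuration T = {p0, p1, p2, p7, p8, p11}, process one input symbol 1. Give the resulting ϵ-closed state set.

{p0, p1, p2, p5, p7, p8, p10, p11}

p7 on 1 → {p10}.
p8 on 1 → {p5}.
No 1-transition from p0, p1, p2, p11.
Union after reading 1: {p5, p10}.
Now take the ϵ-closure:
From p5 via ϵ: add p2.
From p2 via ϵ: add p0.
From p0 via ϵ: add p1.
From p1 via ϵ: add p7, p11.
From p7 via ϵ: add p8.
No new states can be added; the closed set is {p0, p1, p2, p5, p7, p8, p10, p11}.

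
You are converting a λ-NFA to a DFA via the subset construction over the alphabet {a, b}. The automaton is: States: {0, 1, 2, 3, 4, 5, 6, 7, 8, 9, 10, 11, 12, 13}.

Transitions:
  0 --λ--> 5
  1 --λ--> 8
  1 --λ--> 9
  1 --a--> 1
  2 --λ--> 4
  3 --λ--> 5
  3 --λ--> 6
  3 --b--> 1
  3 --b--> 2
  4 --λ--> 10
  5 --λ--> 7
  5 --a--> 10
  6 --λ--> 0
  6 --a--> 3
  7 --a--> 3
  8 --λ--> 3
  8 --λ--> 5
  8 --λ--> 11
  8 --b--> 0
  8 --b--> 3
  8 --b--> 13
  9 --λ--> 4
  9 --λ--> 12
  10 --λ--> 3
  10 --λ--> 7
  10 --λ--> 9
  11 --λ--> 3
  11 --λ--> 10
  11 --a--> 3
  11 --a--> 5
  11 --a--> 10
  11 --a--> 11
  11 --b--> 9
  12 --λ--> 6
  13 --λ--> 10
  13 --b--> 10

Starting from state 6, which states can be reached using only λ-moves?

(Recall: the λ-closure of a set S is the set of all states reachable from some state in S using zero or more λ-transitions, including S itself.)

{0, 5, 6, 7}

Start with {6}.
From 6 via λ: add 0.
From 0 via λ: add 5.
From 5 via λ: add 7.
No new states can be added; the closed set is {0, 5, 6, 7}.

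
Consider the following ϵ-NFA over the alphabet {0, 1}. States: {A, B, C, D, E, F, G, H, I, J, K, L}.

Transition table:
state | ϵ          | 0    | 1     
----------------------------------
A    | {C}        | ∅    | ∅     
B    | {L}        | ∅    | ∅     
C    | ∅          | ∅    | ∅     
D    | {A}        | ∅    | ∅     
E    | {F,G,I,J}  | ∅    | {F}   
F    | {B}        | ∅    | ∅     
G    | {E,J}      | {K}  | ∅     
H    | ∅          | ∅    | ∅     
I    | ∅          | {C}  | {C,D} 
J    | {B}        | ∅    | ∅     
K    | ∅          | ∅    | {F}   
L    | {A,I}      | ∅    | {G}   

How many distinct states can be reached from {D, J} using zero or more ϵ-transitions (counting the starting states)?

Start with {D, J}.
From D via ϵ: add A.
From J via ϵ: add B.
From A via ϵ: add C.
From B via ϵ: add L.
From L via ϵ: add I.
ϵ-closure = {A, B, C, D, I, J, L}, which has 7 states.

7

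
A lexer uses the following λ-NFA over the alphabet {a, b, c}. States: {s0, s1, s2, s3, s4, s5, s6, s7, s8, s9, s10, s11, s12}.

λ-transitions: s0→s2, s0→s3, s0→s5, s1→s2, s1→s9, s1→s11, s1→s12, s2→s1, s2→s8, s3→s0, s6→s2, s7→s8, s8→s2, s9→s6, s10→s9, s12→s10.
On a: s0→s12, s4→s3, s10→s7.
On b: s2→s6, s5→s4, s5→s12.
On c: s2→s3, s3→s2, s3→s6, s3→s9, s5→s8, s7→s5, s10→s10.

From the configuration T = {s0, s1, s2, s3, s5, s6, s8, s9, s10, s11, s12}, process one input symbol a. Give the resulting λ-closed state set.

{s1, s2, s6, s7, s8, s9, s10, s11, s12}

s0 on a → {s12}.
s10 on a → {s7}.
No a-transition from s1, s2, s3, s5, s6, s8, s9, s11, s12.
Union after reading a: {s7, s12}.
Now take the λ-closure:
From s7 via λ: add s8.
From s12 via λ: add s10.
From s8 via λ: add s2.
From s10 via λ: add s9.
From s2 via λ: add s1.
From s9 via λ: add s6.
From s1 via λ: add s11.
No new states can be added; the closed set is {s1, s2, s6, s7, s8, s9, s10, s11, s12}.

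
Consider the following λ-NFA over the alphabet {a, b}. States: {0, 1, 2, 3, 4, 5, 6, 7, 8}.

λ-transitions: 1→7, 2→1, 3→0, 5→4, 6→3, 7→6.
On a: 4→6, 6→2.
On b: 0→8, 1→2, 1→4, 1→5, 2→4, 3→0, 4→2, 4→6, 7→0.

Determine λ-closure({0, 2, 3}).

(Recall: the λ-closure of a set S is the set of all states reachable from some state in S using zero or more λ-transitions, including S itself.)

{0, 1, 2, 3, 6, 7}

Start with {0, 2, 3}.
From 2 via λ: add 1.
From 1 via λ: add 7.
From 7 via λ: add 6.
No new states can be added; the closed set is {0, 1, 2, 3, 6, 7}.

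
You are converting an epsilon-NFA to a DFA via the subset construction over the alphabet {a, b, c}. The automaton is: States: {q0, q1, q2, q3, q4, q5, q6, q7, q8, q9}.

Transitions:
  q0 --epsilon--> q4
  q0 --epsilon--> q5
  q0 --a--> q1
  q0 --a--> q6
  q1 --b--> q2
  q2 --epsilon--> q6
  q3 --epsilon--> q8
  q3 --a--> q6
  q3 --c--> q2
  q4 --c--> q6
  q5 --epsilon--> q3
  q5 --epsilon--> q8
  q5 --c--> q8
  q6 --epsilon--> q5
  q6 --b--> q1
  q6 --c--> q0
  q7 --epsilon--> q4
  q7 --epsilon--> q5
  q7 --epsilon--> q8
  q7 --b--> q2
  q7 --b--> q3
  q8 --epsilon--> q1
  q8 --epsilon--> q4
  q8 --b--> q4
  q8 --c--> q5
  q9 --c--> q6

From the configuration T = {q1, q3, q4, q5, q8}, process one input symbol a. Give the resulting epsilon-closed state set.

q3 on a → {q6}.
No a-transition from q1, q4, q5, q8.
Union after reading a: {q6}.
Now take the epsilon-closure:
From q6 via epsilon: add q5.
From q5 via epsilon: add q3, q8.
From q8 via epsilon: add q1, q4.
No new states can be added; the closed set is {q1, q3, q4, q5, q6, q8}.

{q1, q3, q4, q5, q6, q8}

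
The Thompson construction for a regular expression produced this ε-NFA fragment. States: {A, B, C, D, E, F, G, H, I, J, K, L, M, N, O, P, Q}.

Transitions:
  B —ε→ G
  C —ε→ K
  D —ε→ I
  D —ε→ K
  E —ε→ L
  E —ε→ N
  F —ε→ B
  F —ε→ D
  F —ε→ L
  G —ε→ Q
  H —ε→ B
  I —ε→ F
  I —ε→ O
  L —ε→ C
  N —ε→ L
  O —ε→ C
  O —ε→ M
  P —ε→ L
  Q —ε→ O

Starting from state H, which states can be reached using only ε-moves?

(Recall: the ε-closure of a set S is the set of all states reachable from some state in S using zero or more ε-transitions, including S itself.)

{B, C, G, H, K, M, O, Q}

Start with {H}.
From H via ε: add B.
From B via ε: add G.
From G via ε: add Q.
From Q via ε: add O.
From O via ε: add C, M.
From C via ε: add K.
No new states can be added; the closed set is {B, C, G, H, K, M, O, Q}.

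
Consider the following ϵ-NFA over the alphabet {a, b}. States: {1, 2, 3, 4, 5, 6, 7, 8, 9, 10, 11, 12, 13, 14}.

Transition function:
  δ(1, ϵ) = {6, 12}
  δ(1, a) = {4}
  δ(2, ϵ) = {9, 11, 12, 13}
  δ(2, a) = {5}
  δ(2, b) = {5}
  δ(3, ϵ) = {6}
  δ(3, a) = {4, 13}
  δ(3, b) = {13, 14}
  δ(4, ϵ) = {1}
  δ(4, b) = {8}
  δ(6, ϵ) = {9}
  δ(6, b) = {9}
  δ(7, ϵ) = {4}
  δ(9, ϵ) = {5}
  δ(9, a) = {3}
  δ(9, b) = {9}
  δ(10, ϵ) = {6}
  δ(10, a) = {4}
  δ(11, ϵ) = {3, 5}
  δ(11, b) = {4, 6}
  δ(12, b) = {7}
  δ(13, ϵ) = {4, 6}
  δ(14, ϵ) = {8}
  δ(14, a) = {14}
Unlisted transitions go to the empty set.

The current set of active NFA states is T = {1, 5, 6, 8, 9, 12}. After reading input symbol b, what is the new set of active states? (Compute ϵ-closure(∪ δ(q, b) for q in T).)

{1, 4, 5, 6, 7, 9, 12}

6 on b → {9}.
9 on b → {9}.
12 on b → {7}.
No b-transition from 1, 5, 8.
Union after reading b: {7, 9}.
Now take the ϵ-closure:
From 7 via ϵ: add 4.
From 9 via ϵ: add 5.
From 4 via ϵ: add 1.
From 1 via ϵ: add 6, 12.
No new states can be added; the closed set is {1, 4, 5, 6, 7, 9, 12}.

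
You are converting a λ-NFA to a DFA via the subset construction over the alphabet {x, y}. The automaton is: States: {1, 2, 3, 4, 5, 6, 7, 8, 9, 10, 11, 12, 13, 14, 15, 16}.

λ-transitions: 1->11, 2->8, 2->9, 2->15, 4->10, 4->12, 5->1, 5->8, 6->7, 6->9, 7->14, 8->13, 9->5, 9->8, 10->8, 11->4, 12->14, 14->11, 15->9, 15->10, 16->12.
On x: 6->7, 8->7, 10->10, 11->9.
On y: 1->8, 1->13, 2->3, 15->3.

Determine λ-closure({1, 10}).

{1, 4, 8, 10, 11, 12, 13, 14}

Start with {1, 10}.
From 1 via λ: add 11.
From 10 via λ: add 8.
From 8 via λ: add 13.
From 11 via λ: add 4.
From 4 via λ: add 12.
From 12 via λ: add 14.
No new states can be added; the closed set is {1, 4, 8, 10, 11, 12, 13, 14}.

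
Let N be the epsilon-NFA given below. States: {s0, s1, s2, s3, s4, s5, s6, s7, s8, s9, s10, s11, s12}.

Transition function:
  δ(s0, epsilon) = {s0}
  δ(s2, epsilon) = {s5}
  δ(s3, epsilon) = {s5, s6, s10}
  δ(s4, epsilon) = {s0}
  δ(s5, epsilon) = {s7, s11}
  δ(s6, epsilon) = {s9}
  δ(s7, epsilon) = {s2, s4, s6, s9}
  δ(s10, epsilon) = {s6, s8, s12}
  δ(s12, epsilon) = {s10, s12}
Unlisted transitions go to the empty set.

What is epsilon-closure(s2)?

{s0, s2, s4, s5, s6, s7, s9, s11}

Start with {s2}.
From s2 via epsilon: add s5.
From s5 via epsilon: add s7, s11.
From s7 via epsilon: add s4, s6, s9.
From s4 via epsilon: add s0.
No new states can be added; the closed set is {s0, s2, s4, s5, s6, s7, s9, s11}.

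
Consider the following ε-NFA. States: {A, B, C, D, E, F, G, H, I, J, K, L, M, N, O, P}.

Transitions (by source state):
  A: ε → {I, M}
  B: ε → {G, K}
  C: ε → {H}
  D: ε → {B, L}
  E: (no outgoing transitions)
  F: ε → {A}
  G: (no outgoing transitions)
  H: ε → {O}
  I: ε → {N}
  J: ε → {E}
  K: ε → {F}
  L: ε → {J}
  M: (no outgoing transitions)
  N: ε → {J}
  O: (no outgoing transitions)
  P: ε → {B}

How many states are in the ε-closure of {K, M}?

8

Start with {K, M}.
From K via ε: add F.
From F via ε: add A.
From A via ε: add I.
From I via ε: add N.
From N via ε: add J.
From J via ε: add E.
ε-closure = {A, E, F, I, J, K, M, N}, which has 8 states.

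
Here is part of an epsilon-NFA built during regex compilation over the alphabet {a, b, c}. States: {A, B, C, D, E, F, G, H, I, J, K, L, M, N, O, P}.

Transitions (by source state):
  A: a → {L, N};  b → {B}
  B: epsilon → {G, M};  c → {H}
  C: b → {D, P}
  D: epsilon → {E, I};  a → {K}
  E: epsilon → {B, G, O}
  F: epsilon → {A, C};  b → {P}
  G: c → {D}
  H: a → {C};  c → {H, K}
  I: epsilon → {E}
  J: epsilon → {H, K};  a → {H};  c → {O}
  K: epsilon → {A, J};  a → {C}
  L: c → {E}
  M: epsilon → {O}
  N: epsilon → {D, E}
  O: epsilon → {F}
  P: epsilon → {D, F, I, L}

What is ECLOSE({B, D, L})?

Start with {B, D, L}.
From B via epsilon: add G, M.
From D via epsilon: add E, I.
From E via epsilon: add O.
From O via epsilon: add F.
From F via epsilon: add A, C.
No new states can be added; the closed set is {A, B, C, D, E, F, G, I, L, M, O}.

{A, B, C, D, E, F, G, I, L, M, O}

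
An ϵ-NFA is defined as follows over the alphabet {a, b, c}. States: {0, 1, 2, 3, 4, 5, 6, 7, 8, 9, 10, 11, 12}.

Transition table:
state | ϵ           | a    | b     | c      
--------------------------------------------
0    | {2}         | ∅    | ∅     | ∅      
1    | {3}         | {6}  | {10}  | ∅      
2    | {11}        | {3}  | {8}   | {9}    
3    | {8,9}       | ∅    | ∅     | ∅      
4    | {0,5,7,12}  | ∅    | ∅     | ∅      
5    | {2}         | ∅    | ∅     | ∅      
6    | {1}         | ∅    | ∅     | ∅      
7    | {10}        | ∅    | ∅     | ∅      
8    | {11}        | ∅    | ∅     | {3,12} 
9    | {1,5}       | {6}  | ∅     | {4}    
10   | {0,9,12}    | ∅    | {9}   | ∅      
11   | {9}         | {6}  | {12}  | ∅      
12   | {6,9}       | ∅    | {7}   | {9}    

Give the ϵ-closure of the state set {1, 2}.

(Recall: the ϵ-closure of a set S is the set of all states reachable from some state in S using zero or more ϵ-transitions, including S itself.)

Start with {1, 2}.
From 1 via ϵ: add 3.
From 2 via ϵ: add 11.
From 3 via ϵ: add 8, 9.
From 9 via ϵ: add 5.
No new states can be added; the closed set is {1, 2, 3, 5, 8, 9, 11}.

{1, 2, 3, 5, 8, 9, 11}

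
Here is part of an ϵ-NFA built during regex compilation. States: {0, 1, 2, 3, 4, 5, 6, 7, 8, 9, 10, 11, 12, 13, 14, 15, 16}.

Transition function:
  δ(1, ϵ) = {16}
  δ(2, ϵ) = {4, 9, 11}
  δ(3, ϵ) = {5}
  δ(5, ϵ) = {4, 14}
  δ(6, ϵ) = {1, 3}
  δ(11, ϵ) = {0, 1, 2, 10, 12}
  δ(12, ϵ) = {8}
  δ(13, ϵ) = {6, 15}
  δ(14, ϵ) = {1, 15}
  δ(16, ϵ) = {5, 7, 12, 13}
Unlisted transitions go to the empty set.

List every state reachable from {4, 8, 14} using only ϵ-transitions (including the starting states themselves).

{1, 3, 4, 5, 6, 7, 8, 12, 13, 14, 15, 16}

Start with {4, 8, 14}.
From 14 via ϵ: add 1, 15.
From 1 via ϵ: add 16.
From 16 via ϵ: add 5, 7, 12, 13.
From 13 via ϵ: add 6.
From 6 via ϵ: add 3.
No new states can be added; the closed set is {1, 3, 4, 5, 6, 7, 8, 12, 13, 14, 15, 16}.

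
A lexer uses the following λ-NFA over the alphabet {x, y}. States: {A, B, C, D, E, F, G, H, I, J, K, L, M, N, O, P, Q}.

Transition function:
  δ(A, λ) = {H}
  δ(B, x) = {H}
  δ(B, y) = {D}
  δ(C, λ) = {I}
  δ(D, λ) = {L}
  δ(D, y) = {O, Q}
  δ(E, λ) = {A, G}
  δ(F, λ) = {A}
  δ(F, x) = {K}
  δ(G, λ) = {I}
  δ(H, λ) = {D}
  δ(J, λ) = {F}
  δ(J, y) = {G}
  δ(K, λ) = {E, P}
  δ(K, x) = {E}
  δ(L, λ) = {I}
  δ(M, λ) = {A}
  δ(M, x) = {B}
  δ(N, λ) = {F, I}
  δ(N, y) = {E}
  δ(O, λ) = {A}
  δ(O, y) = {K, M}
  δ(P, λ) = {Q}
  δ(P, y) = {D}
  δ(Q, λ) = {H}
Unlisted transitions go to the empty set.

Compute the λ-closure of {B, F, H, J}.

{A, B, D, F, H, I, J, L}

Start with {B, F, H, J}.
From F via λ: add A.
From H via λ: add D.
From D via λ: add L.
From L via λ: add I.
No new states can be added; the closed set is {A, B, D, F, H, I, J, L}.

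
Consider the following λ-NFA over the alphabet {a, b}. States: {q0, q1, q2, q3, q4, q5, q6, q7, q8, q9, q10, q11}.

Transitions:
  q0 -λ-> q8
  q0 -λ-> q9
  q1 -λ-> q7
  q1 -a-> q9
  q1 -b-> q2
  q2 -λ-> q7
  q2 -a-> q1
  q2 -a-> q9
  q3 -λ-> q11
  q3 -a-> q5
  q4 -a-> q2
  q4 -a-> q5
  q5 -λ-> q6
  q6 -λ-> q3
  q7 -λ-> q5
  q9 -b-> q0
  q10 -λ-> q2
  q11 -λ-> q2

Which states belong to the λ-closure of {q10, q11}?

{q2, q3, q5, q6, q7, q10, q11}

Start with {q10, q11}.
From q10 via λ: add q2.
From q2 via λ: add q7.
From q7 via λ: add q5.
From q5 via λ: add q6.
From q6 via λ: add q3.
No new states can be added; the closed set is {q2, q3, q5, q6, q7, q10, q11}.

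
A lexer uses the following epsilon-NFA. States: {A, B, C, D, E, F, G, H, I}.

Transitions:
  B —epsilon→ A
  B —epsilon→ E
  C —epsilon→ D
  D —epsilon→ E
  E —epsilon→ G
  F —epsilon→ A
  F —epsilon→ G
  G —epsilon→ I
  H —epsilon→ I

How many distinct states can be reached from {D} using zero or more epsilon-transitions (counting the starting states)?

4

Start with {D}.
From D via epsilon: add E.
From E via epsilon: add G.
From G via epsilon: add I.
epsilon-closure = {D, E, G, I}, which has 4 states.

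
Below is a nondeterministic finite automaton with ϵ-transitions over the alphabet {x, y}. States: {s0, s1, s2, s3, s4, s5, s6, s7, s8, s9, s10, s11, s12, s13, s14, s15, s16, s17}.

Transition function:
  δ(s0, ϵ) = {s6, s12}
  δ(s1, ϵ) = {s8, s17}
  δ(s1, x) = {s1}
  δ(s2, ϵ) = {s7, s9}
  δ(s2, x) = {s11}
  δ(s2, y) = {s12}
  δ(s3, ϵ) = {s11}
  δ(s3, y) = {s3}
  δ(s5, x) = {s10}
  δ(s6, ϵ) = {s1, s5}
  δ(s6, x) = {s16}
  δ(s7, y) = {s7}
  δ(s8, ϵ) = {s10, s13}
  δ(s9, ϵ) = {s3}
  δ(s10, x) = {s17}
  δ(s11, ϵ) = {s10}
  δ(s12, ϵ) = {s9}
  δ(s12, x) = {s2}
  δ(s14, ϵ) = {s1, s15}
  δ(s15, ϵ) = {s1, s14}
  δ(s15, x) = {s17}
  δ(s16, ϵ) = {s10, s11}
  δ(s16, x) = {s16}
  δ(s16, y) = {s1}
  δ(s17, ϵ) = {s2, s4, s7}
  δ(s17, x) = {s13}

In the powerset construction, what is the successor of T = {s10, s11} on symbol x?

s10 on x → {s17}.
No x-transition from s11.
Union after reading x: {s17}.
Now take the ϵ-closure:
From s17 via ϵ: add s2, s4, s7.
From s2 via ϵ: add s9.
From s9 via ϵ: add s3.
From s3 via ϵ: add s11.
From s11 via ϵ: add s10.
No new states can be added; the closed set is {s2, s3, s4, s7, s9, s10, s11, s17}.

{s2, s3, s4, s7, s9, s10, s11, s17}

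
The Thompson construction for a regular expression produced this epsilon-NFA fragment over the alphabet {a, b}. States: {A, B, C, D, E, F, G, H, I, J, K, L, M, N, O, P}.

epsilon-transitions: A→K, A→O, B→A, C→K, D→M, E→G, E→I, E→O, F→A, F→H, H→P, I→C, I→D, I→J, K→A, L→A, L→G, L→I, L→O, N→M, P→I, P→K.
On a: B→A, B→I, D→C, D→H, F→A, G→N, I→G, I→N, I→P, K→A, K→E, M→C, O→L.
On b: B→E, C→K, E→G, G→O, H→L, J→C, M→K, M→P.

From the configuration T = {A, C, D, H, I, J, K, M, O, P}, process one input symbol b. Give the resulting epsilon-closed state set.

C on b → {K}.
H on b → {L}.
J on b → {C}.
M on b → {K, P}.
No b-transition from A, D, I, K, O, P.
Union after reading b: {C, K, L, P}.
Now take the epsilon-closure:
From K via epsilon: add A.
From L via epsilon: add G, I, O.
From I via epsilon: add D, J.
From D via epsilon: add M.
No new states can be added; the closed set is {A, C, D, G, I, J, K, L, M, O, P}.

{A, C, D, G, I, J, K, L, M, O, P}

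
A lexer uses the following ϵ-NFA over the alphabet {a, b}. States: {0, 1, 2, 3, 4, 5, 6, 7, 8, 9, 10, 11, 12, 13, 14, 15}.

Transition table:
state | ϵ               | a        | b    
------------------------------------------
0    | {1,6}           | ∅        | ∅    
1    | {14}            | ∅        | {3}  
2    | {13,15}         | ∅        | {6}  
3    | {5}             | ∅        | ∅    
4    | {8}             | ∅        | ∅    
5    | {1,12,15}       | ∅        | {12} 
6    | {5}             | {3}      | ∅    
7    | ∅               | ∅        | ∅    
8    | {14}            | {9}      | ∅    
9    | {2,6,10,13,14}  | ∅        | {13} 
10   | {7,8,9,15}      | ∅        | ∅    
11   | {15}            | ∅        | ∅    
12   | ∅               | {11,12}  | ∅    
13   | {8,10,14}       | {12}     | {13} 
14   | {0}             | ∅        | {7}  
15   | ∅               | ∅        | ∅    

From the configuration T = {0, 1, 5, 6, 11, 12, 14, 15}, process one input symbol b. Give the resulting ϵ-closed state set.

1 on b → {3}.
5 on b → {12}.
14 on b → {7}.
No b-transition from 0, 6, 11, 12, 15.
Union after reading b: {3, 7, 12}.
Now take the ϵ-closure:
From 3 via ϵ: add 5.
From 5 via ϵ: add 1, 15.
From 1 via ϵ: add 14.
From 14 via ϵ: add 0.
From 0 via ϵ: add 6.
No new states can be added; the closed set is {0, 1, 3, 5, 6, 7, 12, 14, 15}.

{0, 1, 3, 5, 6, 7, 12, 14, 15}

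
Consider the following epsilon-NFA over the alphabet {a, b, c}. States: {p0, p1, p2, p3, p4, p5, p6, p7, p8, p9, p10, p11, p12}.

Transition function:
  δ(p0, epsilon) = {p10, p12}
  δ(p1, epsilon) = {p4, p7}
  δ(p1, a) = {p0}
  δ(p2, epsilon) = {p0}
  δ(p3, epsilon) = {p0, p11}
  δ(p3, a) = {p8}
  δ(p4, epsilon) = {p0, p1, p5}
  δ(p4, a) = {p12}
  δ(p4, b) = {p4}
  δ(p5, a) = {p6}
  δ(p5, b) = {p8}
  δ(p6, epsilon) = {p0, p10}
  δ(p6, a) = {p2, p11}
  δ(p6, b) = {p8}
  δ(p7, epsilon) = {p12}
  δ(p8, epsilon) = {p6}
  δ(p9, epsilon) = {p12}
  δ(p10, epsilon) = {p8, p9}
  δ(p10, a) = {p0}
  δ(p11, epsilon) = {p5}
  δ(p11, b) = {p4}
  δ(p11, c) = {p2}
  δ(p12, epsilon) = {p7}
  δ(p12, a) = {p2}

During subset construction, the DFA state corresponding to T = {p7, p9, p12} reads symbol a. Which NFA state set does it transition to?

{p0, p2, p6, p7, p8, p9, p10, p12}

p12 on a → {p2}.
No a-transition from p7, p9.
Union after reading a: {p2}.
Now take the epsilon-closure:
From p2 via epsilon: add p0.
From p0 via epsilon: add p10, p12.
From p10 via epsilon: add p8, p9.
From p12 via epsilon: add p7.
From p8 via epsilon: add p6.
No new states can be added; the closed set is {p0, p2, p6, p7, p8, p9, p10, p12}.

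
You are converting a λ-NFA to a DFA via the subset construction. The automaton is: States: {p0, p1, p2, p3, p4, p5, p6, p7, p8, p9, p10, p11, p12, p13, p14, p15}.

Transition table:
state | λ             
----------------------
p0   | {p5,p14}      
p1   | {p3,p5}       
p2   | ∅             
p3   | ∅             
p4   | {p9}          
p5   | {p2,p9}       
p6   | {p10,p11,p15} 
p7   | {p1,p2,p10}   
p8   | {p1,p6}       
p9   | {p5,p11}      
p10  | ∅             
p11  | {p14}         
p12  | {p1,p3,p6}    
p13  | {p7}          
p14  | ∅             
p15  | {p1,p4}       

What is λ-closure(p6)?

Start with {p6}.
From p6 via λ: add p10, p11, p15.
From p11 via λ: add p14.
From p15 via λ: add p1, p4.
From p1 via λ: add p3, p5.
From p4 via λ: add p9.
From p5 via λ: add p2.
No new states can be added; the closed set is {p1, p2, p3, p4, p5, p6, p9, p10, p11, p14, p15}.

{p1, p2, p3, p4, p5, p6, p9, p10, p11, p14, p15}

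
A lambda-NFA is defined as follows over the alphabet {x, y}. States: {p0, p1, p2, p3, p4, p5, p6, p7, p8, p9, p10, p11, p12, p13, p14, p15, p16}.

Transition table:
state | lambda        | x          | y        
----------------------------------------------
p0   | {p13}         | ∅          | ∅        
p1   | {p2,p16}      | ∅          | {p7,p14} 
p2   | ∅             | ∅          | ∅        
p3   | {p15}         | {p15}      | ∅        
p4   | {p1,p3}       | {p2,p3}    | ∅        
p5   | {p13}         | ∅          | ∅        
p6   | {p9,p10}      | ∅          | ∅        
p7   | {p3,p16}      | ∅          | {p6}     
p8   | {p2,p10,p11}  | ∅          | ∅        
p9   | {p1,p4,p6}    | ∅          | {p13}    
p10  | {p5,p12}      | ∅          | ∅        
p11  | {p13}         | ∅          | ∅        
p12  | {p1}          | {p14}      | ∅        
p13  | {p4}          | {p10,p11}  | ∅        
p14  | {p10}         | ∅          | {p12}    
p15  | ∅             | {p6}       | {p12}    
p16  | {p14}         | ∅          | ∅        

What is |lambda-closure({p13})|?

11

Start with {p13}.
From p13 via lambda: add p4.
From p4 via lambda: add p1, p3.
From p1 via lambda: add p2, p16.
From p3 via lambda: add p15.
From p16 via lambda: add p14.
From p14 via lambda: add p10.
From p10 via lambda: add p5, p12.
lambda-closure = {p1, p2, p3, p4, p5, p10, p12, p13, p14, p15, p16}, which has 11 states.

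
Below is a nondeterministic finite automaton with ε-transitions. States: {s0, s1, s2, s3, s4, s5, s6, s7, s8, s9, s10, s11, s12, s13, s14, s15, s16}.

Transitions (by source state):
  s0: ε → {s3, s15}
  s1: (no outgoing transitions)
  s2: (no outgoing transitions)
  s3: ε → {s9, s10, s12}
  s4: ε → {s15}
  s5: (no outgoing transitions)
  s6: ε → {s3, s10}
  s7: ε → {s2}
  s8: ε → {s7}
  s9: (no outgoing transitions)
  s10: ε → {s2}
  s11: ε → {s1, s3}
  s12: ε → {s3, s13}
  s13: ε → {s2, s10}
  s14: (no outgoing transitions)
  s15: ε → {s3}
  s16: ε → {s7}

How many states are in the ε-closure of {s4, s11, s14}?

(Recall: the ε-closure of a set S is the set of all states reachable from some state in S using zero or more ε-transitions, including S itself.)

Start with {s4, s11, s14}.
From s4 via ε: add s15.
From s11 via ε: add s1, s3.
From s3 via ε: add s9, s10, s12.
From s10 via ε: add s2.
From s12 via ε: add s13.
ε-closure = {s1, s2, s3, s4, s9, s10, s11, s12, s13, s14, s15}, which has 11 states.

11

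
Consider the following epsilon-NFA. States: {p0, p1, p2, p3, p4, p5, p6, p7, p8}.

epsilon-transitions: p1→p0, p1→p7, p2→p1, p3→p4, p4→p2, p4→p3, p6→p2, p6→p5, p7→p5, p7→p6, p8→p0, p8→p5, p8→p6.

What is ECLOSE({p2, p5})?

Start with {p2, p5}.
From p2 via epsilon: add p1.
From p1 via epsilon: add p0, p7.
From p7 via epsilon: add p6.
No new states can be added; the closed set is {p0, p1, p2, p5, p6, p7}.

{p0, p1, p2, p5, p6, p7}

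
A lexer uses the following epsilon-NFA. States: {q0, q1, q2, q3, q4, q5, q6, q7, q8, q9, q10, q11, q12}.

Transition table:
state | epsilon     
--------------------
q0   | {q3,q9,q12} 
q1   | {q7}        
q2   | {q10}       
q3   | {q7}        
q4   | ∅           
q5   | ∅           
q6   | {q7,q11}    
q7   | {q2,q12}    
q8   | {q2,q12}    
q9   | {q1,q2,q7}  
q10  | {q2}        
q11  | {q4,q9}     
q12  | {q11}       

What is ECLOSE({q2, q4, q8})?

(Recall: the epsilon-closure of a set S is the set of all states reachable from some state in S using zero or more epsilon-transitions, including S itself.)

{q1, q2, q4, q7, q8, q9, q10, q11, q12}

Start with {q2, q4, q8}.
From q2 via epsilon: add q10.
From q8 via epsilon: add q12.
From q12 via epsilon: add q11.
From q11 via epsilon: add q9.
From q9 via epsilon: add q1, q7.
No new states can be added; the closed set is {q1, q2, q4, q7, q8, q9, q10, q11, q12}.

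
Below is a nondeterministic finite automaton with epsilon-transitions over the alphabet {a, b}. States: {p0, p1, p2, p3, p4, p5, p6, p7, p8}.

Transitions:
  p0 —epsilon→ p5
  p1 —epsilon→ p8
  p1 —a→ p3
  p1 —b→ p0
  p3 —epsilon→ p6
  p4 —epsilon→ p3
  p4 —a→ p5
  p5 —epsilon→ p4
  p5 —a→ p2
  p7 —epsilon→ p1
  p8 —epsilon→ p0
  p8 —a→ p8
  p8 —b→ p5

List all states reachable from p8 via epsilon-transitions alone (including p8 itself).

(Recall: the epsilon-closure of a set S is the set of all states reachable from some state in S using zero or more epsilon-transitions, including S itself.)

Start with {p8}.
From p8 via epsilon: add p0.
From p0 via epsilon: add p5.
From p5 via epsilon: add p4.
From p4 via epsilon: add p3.
From p3 via epsilon: add p6.
No new states can be added; the closed set is {p0, p3, p4, p5, p6, p8}.

{p0, p3, p4, p5, p6, p8}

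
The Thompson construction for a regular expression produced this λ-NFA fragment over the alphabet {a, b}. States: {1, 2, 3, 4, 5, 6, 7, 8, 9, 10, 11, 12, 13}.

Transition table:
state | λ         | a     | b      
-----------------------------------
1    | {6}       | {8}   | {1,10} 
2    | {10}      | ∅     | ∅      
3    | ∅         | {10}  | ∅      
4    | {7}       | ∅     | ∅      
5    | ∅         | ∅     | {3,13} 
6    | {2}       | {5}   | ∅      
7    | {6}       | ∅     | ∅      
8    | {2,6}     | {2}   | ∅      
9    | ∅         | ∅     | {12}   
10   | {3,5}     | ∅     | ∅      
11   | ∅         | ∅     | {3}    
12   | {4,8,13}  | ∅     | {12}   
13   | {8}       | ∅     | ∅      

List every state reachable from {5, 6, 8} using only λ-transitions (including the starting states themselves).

Start with {5, 6, 8}.
From 6 via λ: add 2.
From 2 via λ: add 10.
From 10 via λ: add 3.
No new states can be added; the closed set is {2, 3, 5, 6, 8, 10}.

{2, 3, 5, 6, 8, 10}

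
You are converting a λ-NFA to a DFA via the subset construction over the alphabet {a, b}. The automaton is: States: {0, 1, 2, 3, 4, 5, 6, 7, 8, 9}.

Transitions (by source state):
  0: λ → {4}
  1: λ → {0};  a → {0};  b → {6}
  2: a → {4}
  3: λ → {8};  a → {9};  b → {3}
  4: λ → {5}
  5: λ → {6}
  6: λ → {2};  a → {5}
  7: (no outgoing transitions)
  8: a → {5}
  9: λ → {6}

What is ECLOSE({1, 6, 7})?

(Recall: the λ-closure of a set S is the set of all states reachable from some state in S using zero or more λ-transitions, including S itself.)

Start with {1, 6, 7}.
From 1 via λ: add 0.
From 6 via λ: add 2.
From 0 via λ: add 4.
From 4 via λ: add 5.
No new states can be added; the closed set is {0, 1, 2, 4, 5, 6, 7}.

{0, 1, 2, 4, 5, 6, 7}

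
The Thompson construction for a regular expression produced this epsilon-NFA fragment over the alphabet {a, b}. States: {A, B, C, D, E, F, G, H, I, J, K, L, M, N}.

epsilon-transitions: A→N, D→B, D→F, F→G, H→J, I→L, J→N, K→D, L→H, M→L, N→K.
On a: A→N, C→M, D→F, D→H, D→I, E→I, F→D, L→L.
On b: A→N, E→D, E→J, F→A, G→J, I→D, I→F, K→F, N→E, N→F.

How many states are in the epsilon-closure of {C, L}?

Start with {C, L}.
From L via epsilon: add H.
From H via epsilon: add J.
From J via epsilon: add N.
From N via epsilon: add K.
From K via epsilon: add D.
From D via epsilon: add B, F.
From F via epsilon: add G.
epsilon-closure = {B, C, D, F, G, H, J, K, L, N}, which has 10 states.

10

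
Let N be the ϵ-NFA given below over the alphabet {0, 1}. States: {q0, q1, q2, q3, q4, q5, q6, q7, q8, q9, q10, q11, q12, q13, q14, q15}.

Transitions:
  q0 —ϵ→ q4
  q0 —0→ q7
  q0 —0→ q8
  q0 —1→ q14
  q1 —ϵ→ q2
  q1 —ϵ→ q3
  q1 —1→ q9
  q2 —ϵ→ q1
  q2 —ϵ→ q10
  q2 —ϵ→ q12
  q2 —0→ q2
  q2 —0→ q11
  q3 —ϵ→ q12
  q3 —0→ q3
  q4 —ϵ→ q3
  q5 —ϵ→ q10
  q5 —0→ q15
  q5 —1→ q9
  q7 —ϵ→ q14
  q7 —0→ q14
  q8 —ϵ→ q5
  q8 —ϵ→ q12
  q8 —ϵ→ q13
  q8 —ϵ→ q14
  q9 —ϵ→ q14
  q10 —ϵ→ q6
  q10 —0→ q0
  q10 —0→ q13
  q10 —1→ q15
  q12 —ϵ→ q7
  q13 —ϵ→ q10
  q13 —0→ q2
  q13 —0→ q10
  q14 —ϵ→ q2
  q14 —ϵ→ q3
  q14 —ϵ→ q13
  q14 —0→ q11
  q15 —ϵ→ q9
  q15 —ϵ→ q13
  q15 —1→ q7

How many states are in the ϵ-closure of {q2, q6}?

9

Start with {q2, q6}.
From q2 via ϵ: add q1, q10, q12.
From q1 via ϵ: add q3.
From q12 via ϵ: add q7.
From q7 via ϵ: add q14.
From q14 via ϵ: add q13.
ϵ-closure = {q1, q2, q3, q6, q7, q10, q12, q13, q14}, which has 9 states.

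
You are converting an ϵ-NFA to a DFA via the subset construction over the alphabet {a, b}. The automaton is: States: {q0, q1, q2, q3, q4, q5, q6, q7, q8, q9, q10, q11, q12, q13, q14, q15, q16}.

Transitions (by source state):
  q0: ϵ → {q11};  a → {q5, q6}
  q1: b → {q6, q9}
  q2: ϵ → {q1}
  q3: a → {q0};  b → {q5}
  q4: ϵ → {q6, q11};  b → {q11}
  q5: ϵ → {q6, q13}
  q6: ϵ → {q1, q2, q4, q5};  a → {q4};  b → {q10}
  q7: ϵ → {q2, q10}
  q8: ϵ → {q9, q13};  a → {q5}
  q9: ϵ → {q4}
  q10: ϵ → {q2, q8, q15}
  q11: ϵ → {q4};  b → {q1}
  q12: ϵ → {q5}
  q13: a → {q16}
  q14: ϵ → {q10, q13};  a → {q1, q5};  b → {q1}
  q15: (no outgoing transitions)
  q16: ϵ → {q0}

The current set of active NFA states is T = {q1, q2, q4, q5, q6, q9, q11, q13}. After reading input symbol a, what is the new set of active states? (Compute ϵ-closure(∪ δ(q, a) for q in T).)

q6 on a → {q4}.
q13 on a → {q16}.
No a-transition from q1, q2, q4, q5, q9, q11.
Union after reading a: {q4, q16}.
Now take the ϵ-closure:
From q4 via ϵ: add q6, q11.
From q16 via ϵ: add q0.
From q6 via ϵ: add q1, q2, q5.
From q5 via ϵ: add q13.
No new states can be added; the closed set is {q0, q1, q2, q4, q5, q6, q11, q13, q16}.

{q0, q1, q2, q4, q5, q6, q11, q13, q16}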